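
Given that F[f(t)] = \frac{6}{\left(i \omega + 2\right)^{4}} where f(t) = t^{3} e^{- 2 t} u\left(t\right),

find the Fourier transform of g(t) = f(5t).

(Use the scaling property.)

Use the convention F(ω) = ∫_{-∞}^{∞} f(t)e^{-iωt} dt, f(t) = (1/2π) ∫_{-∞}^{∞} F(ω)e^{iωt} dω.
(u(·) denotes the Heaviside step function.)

F[g](ω) = \frac{750}{\left(i \omega + 10\right)^{4}}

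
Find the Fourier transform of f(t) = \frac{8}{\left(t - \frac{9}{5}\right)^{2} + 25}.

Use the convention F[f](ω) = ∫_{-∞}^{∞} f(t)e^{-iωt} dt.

F(ω) = \frac{8 \pi e^{- \frac{9 i \omega}{5} - 5 \left|{\omega}\right|}}{5}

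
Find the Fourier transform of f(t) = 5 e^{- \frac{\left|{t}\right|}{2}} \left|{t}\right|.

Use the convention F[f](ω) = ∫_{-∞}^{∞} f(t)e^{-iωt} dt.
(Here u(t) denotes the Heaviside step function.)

F(ω) = \frac{40 \left(1 - 4 \omega^{2}\right)}{\left(4 \omega^{2} + 1\right)^{2}}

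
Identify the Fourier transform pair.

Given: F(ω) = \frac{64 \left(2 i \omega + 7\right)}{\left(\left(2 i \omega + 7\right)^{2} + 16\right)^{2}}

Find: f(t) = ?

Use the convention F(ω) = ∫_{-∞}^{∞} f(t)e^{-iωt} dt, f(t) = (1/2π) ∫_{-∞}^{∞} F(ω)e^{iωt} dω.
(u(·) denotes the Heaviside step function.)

f(t) = 2 t e^{- \frac{7 t}{2}} \sin{\left(2 t \right)} u\left(t\right)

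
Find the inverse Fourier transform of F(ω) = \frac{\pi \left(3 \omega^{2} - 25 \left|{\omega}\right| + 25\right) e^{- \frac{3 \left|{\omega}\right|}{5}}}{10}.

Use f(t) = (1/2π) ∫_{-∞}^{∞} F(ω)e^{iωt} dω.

f(t) = \frac{4 t^{4}}{\left(t^{2} + \frac{9}{25}\right)^{3}}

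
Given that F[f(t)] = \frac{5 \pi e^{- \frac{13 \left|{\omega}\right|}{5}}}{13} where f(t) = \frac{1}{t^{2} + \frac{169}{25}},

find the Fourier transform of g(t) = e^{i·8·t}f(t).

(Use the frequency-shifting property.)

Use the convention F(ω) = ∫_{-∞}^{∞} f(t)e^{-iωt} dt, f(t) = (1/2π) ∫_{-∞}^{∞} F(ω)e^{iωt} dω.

F[g](ω) = \frac{5 \pi e^{- \frac{13 \left|{\omega - 8}\right|}{5}}}{13}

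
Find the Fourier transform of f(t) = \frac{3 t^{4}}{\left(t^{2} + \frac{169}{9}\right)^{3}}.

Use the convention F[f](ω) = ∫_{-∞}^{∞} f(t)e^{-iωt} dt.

F(ω) = \frac{\pi \left(169 \omega^{2} - 195 \left|{\omega}\right| + 27\right) e^{- \frac{13 \left|{\omega}\right|}{3}}}{104}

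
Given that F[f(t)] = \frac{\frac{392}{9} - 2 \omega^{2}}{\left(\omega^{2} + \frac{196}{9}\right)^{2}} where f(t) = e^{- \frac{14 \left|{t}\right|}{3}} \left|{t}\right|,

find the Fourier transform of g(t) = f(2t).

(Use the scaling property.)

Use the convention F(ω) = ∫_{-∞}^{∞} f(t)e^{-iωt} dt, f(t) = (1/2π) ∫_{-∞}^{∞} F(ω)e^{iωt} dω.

F[g](ω) = \frac{36 \left(784 - 9 \omega^{2}\right)}{\left(9 \omega^{2} + 784\right)^{2}}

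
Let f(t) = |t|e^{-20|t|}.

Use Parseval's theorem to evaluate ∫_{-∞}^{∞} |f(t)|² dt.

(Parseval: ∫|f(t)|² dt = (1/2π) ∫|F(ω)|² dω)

∫|f(t)|² dt = \frac{1}{16000}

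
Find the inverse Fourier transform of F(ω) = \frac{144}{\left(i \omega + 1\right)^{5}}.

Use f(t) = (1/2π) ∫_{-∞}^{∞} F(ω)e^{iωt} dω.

f(t) = 6 t^{4} e^{- t} u\left(t\right)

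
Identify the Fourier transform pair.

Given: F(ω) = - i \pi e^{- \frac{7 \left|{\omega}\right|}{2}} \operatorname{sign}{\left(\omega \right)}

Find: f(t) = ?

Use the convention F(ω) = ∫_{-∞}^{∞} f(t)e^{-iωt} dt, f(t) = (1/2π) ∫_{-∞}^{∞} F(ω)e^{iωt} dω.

f(t) = \frac{t}{t^{2} + \frac{49}{4}}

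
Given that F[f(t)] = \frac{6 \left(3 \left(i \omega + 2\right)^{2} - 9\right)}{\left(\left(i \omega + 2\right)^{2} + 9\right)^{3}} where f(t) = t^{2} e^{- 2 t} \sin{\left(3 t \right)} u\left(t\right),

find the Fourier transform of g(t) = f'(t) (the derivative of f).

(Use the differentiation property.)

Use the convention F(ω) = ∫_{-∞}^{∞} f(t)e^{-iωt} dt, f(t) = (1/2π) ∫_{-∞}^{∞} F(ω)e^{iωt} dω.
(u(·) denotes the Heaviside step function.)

F[g](ω) = \frac{18 i \omega \left(\left(i \omega + 2\right)^{2} - 3\right)}{\left(\left(i \omega + 2\right)^{2} + 9\right)^{3}}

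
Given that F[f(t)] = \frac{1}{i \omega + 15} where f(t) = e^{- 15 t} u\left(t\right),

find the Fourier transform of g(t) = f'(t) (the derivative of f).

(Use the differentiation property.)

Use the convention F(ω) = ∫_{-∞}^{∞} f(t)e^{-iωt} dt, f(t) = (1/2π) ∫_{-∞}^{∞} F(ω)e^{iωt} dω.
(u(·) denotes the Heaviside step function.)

F[g](ω) = \frac{\omega}{\omega - 15 i}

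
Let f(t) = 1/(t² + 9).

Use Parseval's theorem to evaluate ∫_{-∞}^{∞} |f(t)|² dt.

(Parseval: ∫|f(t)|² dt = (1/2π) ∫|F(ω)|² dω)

∫|f(t)|² dt = \frac{\pi}{54}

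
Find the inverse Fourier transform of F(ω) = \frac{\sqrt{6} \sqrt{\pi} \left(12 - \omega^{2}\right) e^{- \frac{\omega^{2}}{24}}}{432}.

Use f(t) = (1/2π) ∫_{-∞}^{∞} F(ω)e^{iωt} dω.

f(t) = 2 t^{2} e^{- 6 t^{2}}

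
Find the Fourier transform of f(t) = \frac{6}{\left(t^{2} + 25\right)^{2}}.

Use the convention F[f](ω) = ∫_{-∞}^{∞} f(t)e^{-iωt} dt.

F(ω) = \frac{3 \pi \left(5 \left|{\omega}\right| + 1\right) e^{- 5 \left|{\omega}\right|}}{125}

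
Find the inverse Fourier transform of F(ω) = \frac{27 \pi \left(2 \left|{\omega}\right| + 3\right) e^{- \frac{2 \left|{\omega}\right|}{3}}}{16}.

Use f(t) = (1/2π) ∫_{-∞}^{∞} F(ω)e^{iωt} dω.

f(t) = \frac{3}{\left(t^{2} + \frac{4}{9}\right)^{2}}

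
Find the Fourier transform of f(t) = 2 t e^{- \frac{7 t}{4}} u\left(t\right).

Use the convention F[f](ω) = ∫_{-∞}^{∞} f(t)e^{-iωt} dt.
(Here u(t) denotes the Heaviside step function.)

F(ω) = \frac{32}{\left(4 i \omega + 7\right)^{2}}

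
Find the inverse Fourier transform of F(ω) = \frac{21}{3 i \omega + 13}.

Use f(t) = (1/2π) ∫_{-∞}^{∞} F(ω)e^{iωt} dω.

f(t) = 7 e^{- \frac{13 t}{3}} u\left(t\right)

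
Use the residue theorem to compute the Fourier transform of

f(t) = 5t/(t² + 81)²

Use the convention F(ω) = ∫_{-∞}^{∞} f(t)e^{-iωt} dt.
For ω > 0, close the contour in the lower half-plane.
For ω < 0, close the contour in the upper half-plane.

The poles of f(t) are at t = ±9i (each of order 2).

Let g(z) = f(z)e^{-iωz}; for large |z| the factor e^{-iωz} decays in the lower half-plane when ω > 0 and in the upper half-plane when ω < 0.

Case ω > 0 (lower half-plane, clockwise contour ⇒ F(ω) = -2πi·ΣRes):
  Res_{z = - 9 i} g(z) = \frac{5 \omega e^{- 9 \omega}}{36} (pole of order 2)
  F(ω) = -2πi·ΣRes = - \frac{5 i \pi \omega e^{- 9 \omega}}{18}

Case ω < 0 (upper half-plane, counterclockwise contour ⇒ F(ω) = +2πi·ΣRes):
  Res_{z = 9 i} g(z) = - \frac{5 \omega e^{9 \omega}}{36} (pole of order 2)
  F(ω) = 2πi·ΣRes = - \frac{5 i \pi \omega e^{9 \omega}}{18}

Both cases combine into a single formula in |ω|:

F(ω) = - \frac{5 i \pi \omega e^{- 9 \left|{\omega}\right|}}{18}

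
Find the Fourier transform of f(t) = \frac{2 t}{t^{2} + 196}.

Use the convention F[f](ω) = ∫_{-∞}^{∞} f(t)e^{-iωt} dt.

F(ω) = - 2 i \pi e^{- 14 \left|{\omega}\right|} \operatorname{sign}{\left(\omega \right)}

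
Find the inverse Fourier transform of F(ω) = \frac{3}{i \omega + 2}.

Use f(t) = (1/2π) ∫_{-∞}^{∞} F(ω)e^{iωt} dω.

f(t) = 3 e^{- 2 t} u\left(t\right)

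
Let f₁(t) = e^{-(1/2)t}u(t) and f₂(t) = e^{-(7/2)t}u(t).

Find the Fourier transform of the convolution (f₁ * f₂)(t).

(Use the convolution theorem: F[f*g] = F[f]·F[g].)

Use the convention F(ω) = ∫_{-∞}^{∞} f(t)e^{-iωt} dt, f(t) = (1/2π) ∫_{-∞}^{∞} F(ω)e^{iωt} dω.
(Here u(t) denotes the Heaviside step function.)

F[f₁*f₂](ω) = \frac{4}{- 4 \omega^{2} + 16 i \omega + 7}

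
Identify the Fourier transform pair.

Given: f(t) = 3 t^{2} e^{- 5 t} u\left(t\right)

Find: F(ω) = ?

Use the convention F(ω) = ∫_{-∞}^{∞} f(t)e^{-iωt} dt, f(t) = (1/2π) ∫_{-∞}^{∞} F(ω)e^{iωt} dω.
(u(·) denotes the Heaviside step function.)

F(ω) = \frac{6}{\left(i \omega + 5\right)^{3}}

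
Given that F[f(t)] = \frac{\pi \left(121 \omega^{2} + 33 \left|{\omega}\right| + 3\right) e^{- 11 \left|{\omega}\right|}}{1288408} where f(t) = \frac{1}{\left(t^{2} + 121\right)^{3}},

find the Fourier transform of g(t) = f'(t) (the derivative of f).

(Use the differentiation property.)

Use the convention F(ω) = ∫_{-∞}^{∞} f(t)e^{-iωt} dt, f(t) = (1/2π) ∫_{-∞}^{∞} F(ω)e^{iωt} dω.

F[g](ω) = \frac{i \pi \omega \left(121 \omega^{2} + 33 \left|{\omega}\right| + 3\right) e^{- 11 \left|{\omega}\right|}}{1288408}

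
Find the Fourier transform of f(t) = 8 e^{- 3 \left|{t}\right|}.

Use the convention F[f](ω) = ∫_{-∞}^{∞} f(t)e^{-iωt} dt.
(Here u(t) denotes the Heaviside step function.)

F(ω) = \frac{48}{\omega^{2} + 9}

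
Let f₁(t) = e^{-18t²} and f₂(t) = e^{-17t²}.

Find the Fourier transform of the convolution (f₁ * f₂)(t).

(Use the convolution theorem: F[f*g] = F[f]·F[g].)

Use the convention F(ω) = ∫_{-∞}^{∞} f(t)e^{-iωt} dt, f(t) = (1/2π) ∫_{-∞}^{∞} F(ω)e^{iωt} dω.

F[f₁*f₂](ω) = \frac{\sqrt{34} \pi e^{- \frac{35 \omega^{2}}{1224}}}{102}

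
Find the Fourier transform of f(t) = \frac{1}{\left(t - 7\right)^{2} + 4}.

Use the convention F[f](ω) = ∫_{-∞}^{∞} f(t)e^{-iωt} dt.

F(ω) = \frac{\pi e^{- 7 i \omega - 2 \left|{\omega}\right|}}{2}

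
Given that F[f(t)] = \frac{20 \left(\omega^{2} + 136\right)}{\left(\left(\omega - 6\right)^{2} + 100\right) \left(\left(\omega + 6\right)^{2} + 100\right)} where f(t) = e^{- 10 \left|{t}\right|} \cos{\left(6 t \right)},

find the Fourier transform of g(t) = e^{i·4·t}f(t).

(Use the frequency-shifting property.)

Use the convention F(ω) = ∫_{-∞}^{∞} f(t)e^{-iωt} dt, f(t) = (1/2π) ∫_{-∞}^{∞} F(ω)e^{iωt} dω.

F[g](ω) = \frac{20 \left(\left(\omega - 4\right)^{2} + 136\right)}{\left(\left(\omega - 10\right)^{2} + 100\right) \left(\left(\omega + 2\right)^{2} + 100\right)}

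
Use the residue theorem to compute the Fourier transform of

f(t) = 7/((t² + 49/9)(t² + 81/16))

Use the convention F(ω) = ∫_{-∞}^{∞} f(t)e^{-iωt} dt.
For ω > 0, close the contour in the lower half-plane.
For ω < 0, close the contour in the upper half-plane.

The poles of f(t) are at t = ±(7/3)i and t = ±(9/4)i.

Let g(z) = f(z)e^{-iωz}; for large |z| the factor e^{-iωz} decays in the lower half-plane when ω > 0 and in the upper half-plane when ω < 0.

Case ω > 0 (lower half-plane, clockwise contour ⇒ F(ω) = -2πi·ΣRes):
  Res_{z = - \frac{7 i}{3}} g(z) = - \frac{216 i e^{- \frac{7 \omega}{3}}}{55}
  Res_{z = - \frac{9 i}{4}} g(z) = \frac{224 i e^{- \frac{9 \omega}{4}}}{55}
  F(ω) = -2πi·ΣRes = - \frac{432 \pi e^{- \frac{7 \omega}{3}}}{55} + \frac{448 \pi e^{- \frac{9 \omega}{4}}}{55}

Case ω < 0 (upper half-plane, counterclockwise contour ⇒ F(ω) = +2πi·ΣRes):
  Res_{z = \frac{7 i}{3}} g(z) = \frac{216 i e^{\frac{7 \omega}{3}}}{55}
  Res_{z = \frac{9 i}{4}} g(z) = - \frac{224 i e^{\frac{9 \omega}{4}}}{55}
  F(ω) = 2πi·ΣRes = \frac{16 \pi \left(28 e^{\frac{9 \omega}{4}} - 27 e^{\frac{7 \omega}{3}}\right)}{55}

Both cases combine into a single formula in |ω|:

F(ω) = - \frac{432 \pi e^{- \frac{7 \left|{\omega}\right|}{3}}}{55} + \frac{448 \pi e^{- \frac{9 \left|{\omega}\right|}{4}}}{55}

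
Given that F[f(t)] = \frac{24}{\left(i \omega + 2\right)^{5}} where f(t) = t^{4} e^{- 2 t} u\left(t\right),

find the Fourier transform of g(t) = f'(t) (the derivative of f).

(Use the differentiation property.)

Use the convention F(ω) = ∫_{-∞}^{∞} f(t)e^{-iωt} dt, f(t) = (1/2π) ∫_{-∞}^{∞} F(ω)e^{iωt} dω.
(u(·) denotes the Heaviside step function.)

F[g](ω) = \frac{24 i \omega}{\left(i \omega + 2\right)^{5}}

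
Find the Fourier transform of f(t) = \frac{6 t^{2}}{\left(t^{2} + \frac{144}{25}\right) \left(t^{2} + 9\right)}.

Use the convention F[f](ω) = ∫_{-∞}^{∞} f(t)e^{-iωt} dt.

F(ω) = \frac{50 \pi e^{- 3 \left|{\omega}\right|}}{9} - \frac{40 \pi e^{- \frac{12 \left|{\omega}\right|}{5}}}{9}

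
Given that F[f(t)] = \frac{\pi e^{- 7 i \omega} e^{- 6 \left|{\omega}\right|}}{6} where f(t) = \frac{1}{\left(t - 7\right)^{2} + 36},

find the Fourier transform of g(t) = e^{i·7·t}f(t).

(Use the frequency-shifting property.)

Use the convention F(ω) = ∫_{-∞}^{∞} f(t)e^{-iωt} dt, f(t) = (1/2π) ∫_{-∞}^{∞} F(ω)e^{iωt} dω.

F[g](ω) = \frac{\pi e^{- 7 i \left(\omega - 7\right) - 6 \left|{\omega - 7}\right|}}{6}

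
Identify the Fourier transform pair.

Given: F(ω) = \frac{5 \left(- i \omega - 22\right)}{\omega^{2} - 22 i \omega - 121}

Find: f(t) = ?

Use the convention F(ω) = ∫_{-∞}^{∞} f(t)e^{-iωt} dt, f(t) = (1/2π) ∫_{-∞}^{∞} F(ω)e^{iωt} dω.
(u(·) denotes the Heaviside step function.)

f(t) = 5 \left(11 t + 1\right) e^{- 11 t} u\left(t\right)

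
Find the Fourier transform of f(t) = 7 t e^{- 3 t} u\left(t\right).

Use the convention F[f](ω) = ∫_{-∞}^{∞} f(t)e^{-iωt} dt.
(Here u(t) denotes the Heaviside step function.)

F(ω) = \frac{7}{\left(i \omega + 3\right)^{2}}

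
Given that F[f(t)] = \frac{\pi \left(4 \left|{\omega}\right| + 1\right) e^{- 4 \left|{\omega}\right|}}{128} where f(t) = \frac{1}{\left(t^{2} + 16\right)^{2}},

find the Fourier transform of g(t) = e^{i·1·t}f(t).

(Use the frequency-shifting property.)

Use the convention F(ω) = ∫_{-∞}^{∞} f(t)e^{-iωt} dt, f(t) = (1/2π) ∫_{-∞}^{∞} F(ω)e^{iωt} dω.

F[g](ω) = \frac{\pi \left(4 \left|{\omega - 1}\right| + 1\right) e^{- 4 \left|{\omega - 1}\right|}}{128}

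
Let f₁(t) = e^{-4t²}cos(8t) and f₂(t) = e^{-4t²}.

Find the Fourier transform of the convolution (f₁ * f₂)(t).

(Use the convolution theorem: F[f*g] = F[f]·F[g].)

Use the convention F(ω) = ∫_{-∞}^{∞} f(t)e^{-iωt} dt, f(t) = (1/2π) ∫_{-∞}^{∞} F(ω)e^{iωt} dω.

F[f₁*f₂](ω) = \frac{\pi e^{- \frac{\omega^{2}}{8} - 4} \cosh{\left(\omega \right)}}{4}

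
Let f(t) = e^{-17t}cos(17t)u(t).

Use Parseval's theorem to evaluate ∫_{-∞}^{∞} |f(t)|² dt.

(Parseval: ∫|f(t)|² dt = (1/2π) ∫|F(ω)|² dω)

∫|f(t)|² dt = \frac{3}{136}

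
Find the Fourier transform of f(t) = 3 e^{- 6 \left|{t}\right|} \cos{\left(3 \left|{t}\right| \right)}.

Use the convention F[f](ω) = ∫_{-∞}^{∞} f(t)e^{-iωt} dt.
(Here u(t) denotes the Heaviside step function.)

F(ω) = \frac{36 \left(\omega^{2} + 45\right)}{\omega^{4} + 54 \omega^{2} + 2025}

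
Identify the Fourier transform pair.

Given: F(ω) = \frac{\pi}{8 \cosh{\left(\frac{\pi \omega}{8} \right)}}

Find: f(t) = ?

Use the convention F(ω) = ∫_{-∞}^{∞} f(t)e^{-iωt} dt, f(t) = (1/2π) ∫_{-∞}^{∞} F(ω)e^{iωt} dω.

f(t) = \frac{1}{e^{4 t} + e^{- 4 t}}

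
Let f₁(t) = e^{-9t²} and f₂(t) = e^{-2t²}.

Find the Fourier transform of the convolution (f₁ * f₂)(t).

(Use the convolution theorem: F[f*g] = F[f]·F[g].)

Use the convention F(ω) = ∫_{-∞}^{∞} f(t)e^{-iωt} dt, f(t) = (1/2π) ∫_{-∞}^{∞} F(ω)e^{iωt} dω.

F[f₁*f₂](ω) = \frac{\sqrt{2} \pi e^{- \frac{11 \omega^{2}}{72}}}{6}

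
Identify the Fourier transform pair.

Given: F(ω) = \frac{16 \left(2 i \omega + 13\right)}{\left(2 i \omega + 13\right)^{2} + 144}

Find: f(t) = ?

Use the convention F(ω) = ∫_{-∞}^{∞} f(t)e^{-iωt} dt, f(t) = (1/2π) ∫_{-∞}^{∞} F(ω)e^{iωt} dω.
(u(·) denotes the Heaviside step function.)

f(t) = 8 e^{- \frac{13 t}{2}} \cos{\left(6 t \right)} u\left(t\right)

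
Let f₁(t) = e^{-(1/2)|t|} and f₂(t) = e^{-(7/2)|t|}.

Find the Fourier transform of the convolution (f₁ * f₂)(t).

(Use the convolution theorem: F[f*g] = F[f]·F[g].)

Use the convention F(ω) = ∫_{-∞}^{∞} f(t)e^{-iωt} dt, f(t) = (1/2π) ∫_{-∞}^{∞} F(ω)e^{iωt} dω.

F[f₁*f₂](ω) = \frac{112}{16 \omega^{4} + 200 \omega^{2} + 49}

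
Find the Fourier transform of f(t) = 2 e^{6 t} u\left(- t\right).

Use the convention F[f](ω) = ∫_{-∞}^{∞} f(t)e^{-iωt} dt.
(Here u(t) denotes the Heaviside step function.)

F(ω) = - \frac{2}{i \omega - 6}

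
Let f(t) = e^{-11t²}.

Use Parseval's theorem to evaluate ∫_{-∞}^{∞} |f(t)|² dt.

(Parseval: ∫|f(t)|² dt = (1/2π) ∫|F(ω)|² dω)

∫|f(t)|² dt = \frac{\sqrt{22} \sqrt{\pi}}{22}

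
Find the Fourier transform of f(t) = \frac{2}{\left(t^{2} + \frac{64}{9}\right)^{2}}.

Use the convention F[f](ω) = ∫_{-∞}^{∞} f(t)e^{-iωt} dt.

F(ω) = \frac{9 \pi \left(8 \left|{\omega}\right| + 3\right) e^{- \frac{8 \left|{\omega}\right|}{3}}}{512}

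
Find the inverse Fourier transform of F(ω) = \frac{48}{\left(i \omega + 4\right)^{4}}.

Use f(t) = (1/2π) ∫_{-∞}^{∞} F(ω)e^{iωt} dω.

f(t) = 8 t^{3} e^{- 4 t} u\left(t\right)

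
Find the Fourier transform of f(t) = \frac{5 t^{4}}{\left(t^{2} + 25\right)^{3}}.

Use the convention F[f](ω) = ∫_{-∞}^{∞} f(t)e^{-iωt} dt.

F(ω) = \frac{\pi \left(25 \omega^{2} - 25 \left|{\omega}\right| + 3\right) e^{- 5 \left|{\omega}\right|}}{8}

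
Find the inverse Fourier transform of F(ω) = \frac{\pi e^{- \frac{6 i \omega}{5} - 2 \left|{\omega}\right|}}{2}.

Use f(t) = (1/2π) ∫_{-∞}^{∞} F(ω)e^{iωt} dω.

f(t) = \frac{1}{\left(t - \frac{6}{5}\right)^{2} + 4}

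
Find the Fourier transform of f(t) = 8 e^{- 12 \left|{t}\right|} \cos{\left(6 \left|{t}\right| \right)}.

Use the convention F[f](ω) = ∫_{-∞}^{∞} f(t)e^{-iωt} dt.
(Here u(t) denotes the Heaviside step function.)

F(ω) = \frac{192 \left(\omega^{2} + 180\right)}{\omega^{4} + 216 \omega^{2} + 32400}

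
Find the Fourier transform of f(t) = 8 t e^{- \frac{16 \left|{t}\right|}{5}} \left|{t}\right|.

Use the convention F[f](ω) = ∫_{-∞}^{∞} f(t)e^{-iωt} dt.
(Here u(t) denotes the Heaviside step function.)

F(ω) = \frac{20000 i \omega \left(25 \omega^{2} - 768\right)}{\left(25 \omega^{2} + 256\right)^{3}}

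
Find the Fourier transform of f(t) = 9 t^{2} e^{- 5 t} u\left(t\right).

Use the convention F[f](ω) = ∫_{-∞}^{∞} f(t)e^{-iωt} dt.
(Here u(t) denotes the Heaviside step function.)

F(ω) = \frac{18}{\left(i \omega + 5\right)^{3}}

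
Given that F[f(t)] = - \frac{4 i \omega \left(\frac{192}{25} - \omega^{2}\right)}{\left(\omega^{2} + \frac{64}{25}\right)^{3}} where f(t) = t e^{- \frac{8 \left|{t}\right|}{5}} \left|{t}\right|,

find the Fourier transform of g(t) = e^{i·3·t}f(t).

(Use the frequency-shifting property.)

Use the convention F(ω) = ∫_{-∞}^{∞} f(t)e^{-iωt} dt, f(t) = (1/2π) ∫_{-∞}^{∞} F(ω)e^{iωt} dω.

F[g](ω) = \frac{2500 i \left(\omega - 3\right) \left(25 \left(\omega - 3\right)^{2} - 192\right)}{\left(25 \left(\omega - 3\right)^{2} + 64\right)^{3}}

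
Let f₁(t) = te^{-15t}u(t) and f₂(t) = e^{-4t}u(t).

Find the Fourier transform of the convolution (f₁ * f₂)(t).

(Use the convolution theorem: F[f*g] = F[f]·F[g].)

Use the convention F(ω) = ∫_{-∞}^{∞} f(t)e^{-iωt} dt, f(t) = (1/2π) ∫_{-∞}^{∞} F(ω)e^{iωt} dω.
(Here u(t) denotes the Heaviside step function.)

F[f₁*f₂](ω) = \frac{1}{\left(i \omega + 4\right) \left(i \omega + 15\right)^{2}}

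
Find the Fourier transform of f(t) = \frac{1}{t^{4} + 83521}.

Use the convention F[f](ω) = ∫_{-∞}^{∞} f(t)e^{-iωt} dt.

F(ω) = \frac{\pi e^{- \frac{17 \sqrt{2} \left|{\omega}\right|}{2}} \sin{\left(\frac{17 \sqrt{2} \left|{\omega}\right|}{2} + \frac{\pi}{4} \right)}}{4913}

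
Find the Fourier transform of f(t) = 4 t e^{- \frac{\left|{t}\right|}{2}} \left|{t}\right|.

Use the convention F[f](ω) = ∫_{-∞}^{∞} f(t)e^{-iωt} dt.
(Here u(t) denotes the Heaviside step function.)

F(ω) = \frac{256 i \omega \left(4 \omega^{2} - 3\right)}{\left(4 \omega^{2} + 1\right)^{3}}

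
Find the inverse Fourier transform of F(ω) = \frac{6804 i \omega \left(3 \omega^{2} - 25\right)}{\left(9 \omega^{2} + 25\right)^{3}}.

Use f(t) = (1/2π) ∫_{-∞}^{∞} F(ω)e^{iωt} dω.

f(t) = 7 t e^{- \frac{5 \left|{t}\right|}{3}} \left|{t}\right|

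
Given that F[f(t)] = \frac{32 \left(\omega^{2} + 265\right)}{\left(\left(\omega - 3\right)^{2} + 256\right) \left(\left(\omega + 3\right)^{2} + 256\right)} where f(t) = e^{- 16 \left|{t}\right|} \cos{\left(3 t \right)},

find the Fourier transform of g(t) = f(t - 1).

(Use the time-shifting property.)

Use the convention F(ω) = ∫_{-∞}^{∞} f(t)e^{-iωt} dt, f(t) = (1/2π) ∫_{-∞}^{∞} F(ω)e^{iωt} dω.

F[g](ω) = \frac{32 \left(\omega^{2} + 265\right) e^{- i \omega}}{\omega^{4} + 494 \omega^{2} + 70225}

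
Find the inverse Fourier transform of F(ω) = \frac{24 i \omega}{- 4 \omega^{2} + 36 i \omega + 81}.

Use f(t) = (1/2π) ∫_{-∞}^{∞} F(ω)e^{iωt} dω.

f(t) = 6 \left(1 - \frac{9 t}{2}\right) e^{- \frac{9 t}{2}} u\left(t\right)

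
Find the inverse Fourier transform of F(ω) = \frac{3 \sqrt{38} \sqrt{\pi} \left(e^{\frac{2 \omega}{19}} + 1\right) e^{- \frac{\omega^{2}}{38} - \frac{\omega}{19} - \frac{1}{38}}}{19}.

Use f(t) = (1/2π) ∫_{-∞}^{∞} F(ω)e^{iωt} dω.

f(t) = 6 e^{- \frac{19 t^{2}}{2}} \cos{\left(t \right)}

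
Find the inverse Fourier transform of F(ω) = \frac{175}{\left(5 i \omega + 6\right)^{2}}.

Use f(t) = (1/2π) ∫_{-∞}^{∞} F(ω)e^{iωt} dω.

f(t) = 7 t e^{- \frac{6 t}{5}} u\left(t\right)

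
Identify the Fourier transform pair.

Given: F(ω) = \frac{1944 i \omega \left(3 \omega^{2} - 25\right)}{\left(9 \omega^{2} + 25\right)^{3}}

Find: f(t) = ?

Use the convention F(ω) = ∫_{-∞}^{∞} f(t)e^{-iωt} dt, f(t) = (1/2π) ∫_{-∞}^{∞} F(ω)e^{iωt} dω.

f(t) = 2 t e^{- \frac{5 \left|{t}\right|}{3}} \left|{t}\right|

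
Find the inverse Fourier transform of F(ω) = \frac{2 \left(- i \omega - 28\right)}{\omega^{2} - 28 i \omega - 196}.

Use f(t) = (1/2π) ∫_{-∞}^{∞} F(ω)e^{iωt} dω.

f(t) = 2 \left(14 t + 1\right) e^{- 14 t} u\left(t\right)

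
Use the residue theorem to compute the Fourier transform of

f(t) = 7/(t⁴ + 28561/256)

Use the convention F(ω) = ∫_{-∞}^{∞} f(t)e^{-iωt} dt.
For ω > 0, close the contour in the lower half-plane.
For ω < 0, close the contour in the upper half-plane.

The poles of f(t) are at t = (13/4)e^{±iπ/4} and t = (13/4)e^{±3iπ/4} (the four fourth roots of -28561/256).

Let g(z) = f(z)e^{-iωz}; for large |z| the factor e^{-iωz} decays in the lower half-plane when ω > 0 and in the upper half-plane when ω < 0.

Case ω > 0 (lower half-plane, clockwise contour ⇒ F(ω) = -2πi·ΣRes):
  Res_{z = - \frac{13 \sqrt{2}}{8} - \frac{13 \sqrt{2} i}{8}} g(z) = \frac{56 \sqrt{2} \left(1 + i\right) e^{\frac{13 \sqrt{2} \omega \left(-1 + i\right)}{8}}}{2197}
  Res_{z = \frac{13 \sqrt{2}}{8} - \frac{13 \sqrt{2} i}{8}} g(z) = \frac{56 \sqrt{2} \left(-1 + i\right) e^{- \frac{13 \sqrt{2} \omega \left(1 + i\right)}{8}}}{2197}
  F(ω) = -2πi·ΣRes = \frac{112 \sqrt{2} \pi \left(\left(1 - i\right) e^{\frac{13 \sqrt{2} i \omega}{4}} + 1 + i\right) e^{- \frac{13 \sqrt{2} \omega \left(1 + i\right)}{8}}}{2197} = \frac{448 \pi e^{- \frac{13 \sqrt{2} \omega}{8}} \sin{\left(\frac{13 \sqrt{2} \omega}{8} + \frac{\pi}{4} \right)}}{2197}

Case ω < 0 (upper half-plane, counterclockwise contour ⇒ F(ω) = +2πi·ΣRes):
  Res_{z = \frac{13 \sqrt{2}}{8} + \frac{13 \sqrt{2} i}{8}} g(z) = - \frac{56 \sqrt{2} \left(1 + i\right) e^{\frac{13 \sqrt{2} \omega \left(1 - i\right)}{8}}}{2197}
  Res_{z = - \frac{13 \sqrt{2}}{8} + \frac{13 \sqrt{2} i}{8}} g(z) = \frac{56 \sqrt{2} \left(1 - i\right) e^{\frac{13 \sqrt{2} \omega \left(1 + i\right)}{8}}}{2197}
  F(ω) = 2πi·ΣRes = - \frac{112 \sqrt{2} i \pi \left(\left(1 + i\right) e^{\frac{13 \sqrt{2} \omega \left(1 - i\right)}{8}} - \left(1 - i\right) e^{\frac{13 \sqrt{2} \omega \left(1 + i\right)}{8}}\right)}{2197} = \frac{448 \pi e^{\frac{13 \sqrt{2} \omega}{8}} \cos{\left(\frac{13 \sqrt{2} \omega}{8} + \frac{\pi}{4} \right)}}{2197}

Both cases combine into a single formula in |ω|:

F(ω) = \frac{448 \pi e^{- \frac{13 \sqrt{2} \left|{\omega}\right|}{8}} \sin{\left(\frac{13 \sqrt{2} \left|{\omega}\right|}{8} + \frac{\pi}{4} \right)}}{2197}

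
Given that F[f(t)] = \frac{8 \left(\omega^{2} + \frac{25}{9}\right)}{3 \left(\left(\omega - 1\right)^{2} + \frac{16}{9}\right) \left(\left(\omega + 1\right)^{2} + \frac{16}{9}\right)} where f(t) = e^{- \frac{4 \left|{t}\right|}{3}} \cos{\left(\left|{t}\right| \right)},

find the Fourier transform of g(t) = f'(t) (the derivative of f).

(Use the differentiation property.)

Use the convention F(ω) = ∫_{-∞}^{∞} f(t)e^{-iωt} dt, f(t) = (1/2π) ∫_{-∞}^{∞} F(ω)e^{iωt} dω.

F[g](ω) = \frac{24 i \omega \left(9 \omega^{2} + 25\right)}{81 \omega^{4} + 126 \omega^{2} + 625}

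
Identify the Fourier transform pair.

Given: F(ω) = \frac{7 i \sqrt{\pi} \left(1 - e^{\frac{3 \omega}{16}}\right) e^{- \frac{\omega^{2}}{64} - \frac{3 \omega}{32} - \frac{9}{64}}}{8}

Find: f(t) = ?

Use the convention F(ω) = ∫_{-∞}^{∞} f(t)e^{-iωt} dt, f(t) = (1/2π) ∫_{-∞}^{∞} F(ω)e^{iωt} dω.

f(t) = 7 e^{- 16 t^{2}} \sin{\left(3 t \right)}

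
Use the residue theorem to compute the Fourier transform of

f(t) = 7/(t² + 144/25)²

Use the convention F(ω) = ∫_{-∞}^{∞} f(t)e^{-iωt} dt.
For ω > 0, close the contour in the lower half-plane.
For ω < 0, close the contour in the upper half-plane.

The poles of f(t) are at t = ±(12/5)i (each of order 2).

Let g(z) = f(z)e^{-iωz}; for large |z| the factor e^{-iωz} decays in the lower half-plane when ω > 0 and in the upper half-plane when ω < 0.

Case ω > 0 (lower half-plane, clockwise contour ⇒ F(ω) = -2πi·ΣRes):
  Res_{z = - \frac{12 i}{5}} g(z) = \frac{175 i \left(12 \omega + 5\right) e^{- \frac{12 \omega}{5}}}{6912} (pole of order 2)
  F(ω) = -2πi·ΣRes = \frac{175 \pi \left(12 \omega + 5\right) e^{- \frac{12 \omega}{5}}}{3456}

Case ω < 0 (upper half-plane, counterclockwise contour ⇒ F(ω) = +2πi·ΣRes):
  Res_{z = \frac{12 i}{5}} g(z) = \frac{175 i \left(12 \omega - 5\right) e^{\frac{12 \omega}{5}}}{6912} (pole of order 2)
  F(ω) = 2πi·ΣRes = \frac{175 \pi \left(5 - 12 \omega\right) e^{\frac{12 \omega}{5}}}{3456}

Both cases combine into a single formula in |ω|:

F(ω) = \frac{175 \pi \left(12 \left|{\omega}\right| + 5\right) e^{- \frac{12 \left|{\omega}\right|}{5}}}{3456}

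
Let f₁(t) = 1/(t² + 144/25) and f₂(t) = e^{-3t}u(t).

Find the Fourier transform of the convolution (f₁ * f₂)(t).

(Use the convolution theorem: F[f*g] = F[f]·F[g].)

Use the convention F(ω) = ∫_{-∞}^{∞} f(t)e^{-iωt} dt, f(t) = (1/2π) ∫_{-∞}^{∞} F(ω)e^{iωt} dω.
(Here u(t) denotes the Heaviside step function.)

F[f₁*f₂](ω) = \frac{5 \pi e^{- \frac{12 \left|{\omega}\right|}{5}}}{12 \left(i \omega + 3\right)}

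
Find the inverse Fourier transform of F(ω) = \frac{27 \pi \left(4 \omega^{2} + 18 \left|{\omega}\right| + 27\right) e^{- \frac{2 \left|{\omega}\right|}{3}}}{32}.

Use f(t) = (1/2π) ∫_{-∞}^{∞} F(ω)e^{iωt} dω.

f(t) = \frac{8}{\left(t^{2} + \frac{4}{9}\right)^{3}}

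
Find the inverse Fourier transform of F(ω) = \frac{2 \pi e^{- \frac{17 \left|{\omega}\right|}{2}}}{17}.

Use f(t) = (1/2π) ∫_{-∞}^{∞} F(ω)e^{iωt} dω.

f(t) = \frac{1}{t^{2} + \frac{289}{4}}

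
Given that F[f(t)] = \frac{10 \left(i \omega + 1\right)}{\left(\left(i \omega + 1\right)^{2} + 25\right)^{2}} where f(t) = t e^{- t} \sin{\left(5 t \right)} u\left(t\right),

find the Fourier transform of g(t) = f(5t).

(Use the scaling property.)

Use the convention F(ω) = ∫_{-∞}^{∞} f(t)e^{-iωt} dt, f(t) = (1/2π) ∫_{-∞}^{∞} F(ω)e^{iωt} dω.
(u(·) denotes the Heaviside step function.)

F[g](ω) = \frac{250 \left(i \omega + 5\right)}{\left(\left(i \omega + 5\right)^{2} + 625\right)^{2}}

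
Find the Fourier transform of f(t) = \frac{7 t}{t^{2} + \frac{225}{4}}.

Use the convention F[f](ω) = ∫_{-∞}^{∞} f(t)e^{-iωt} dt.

F(ω) = - 7 i \pi e^{- \frac{15 \left|{\omega}\right|}{2}} \operatorname{sign}{\left(\omega \right)}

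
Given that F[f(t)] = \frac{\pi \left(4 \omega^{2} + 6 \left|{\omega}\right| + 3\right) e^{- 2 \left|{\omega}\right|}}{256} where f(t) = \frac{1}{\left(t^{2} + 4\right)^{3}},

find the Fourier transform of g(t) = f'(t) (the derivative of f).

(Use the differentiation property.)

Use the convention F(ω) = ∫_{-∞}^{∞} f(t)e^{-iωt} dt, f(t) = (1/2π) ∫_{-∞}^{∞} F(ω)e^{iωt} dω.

F[g](ω) = \frac{i \pi \omega \left(4 \omega^{2} + 6 \left|{\omega}\right| + 3\right) e^{- 2 \left|{\omega}\right|}}{256}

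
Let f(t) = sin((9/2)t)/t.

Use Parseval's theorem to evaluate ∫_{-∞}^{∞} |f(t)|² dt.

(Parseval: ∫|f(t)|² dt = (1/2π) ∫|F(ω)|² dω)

∫|f(t)|² dt = \frac{9 \pi}{2}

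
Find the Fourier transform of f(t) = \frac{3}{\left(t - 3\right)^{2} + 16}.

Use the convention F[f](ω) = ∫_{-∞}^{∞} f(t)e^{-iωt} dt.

F(ω) = \frac{3 \pi e^{- 3 i \omega - 4 \left|{\omega}\right|}}{4}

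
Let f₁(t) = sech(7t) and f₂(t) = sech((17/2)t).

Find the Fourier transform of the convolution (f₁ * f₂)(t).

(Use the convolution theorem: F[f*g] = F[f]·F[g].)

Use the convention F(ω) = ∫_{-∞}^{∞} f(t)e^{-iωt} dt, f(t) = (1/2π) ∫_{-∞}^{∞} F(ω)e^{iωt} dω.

F[f₁*f₂](ω) = \frac{2 \pi^{2}}{119 \cosh{\left(\frac{\pi \omega}{17} \right)} \cosh{\left(\frac{\pi \omega}{14} \right)}}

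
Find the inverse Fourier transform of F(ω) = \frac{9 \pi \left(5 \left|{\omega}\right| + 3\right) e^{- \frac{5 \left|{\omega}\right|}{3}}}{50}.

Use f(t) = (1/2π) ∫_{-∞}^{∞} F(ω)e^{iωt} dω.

f(t) = \frac{5}{\left(t^{2} + \frac{25}{9}\right)^{2}}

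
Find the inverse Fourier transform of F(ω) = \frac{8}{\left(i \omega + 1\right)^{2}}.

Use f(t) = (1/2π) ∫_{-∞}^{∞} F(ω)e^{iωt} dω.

f(t) = 8 t e^{- t} u\left(t\right)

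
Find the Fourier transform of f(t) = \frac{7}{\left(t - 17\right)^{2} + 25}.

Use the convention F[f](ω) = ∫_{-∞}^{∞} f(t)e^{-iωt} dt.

F(ω) = \frac{7 \pi e^{- 17 i \omega - 5 \left|{\omega}\right|}}{5}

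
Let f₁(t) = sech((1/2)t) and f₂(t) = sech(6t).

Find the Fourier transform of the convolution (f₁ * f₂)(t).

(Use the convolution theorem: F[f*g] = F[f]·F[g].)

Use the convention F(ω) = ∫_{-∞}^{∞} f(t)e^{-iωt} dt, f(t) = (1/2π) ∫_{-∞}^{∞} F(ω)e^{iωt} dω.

F[f₁*f₂](ω) = \frac{\pi^{2}}{3 \cosh{\left(\frac{\pi \omega}{12} \right)} \cosh{\left(\pi \omega \right)}}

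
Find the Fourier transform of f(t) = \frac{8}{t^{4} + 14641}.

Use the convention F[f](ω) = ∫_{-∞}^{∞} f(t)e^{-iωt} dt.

F(ω) = \frac{8 \pi e^{- \frac{11 \sqrt{2} \left|{\omega}\right|}{2}} \sin{\left(\frac{11 \sqrt{2} \left|{\omega}\right|}{2} + \frac{\pi}{4} \right)}}{1331}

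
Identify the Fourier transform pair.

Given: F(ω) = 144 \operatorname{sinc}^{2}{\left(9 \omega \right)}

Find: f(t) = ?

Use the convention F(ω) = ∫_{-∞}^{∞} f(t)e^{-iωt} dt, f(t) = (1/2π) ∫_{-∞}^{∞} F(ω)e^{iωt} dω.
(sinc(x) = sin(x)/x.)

f(t) = 8 \left(\begin{cases} 1 - \frac{\left|{t}\right|}{18} & \text{for}\: \left|{t}\right| < 18 \\0 & \text{otherwise} \end{cases}\right)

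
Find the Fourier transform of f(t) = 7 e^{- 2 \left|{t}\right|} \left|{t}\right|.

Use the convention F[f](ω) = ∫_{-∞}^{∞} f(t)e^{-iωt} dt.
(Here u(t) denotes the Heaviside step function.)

F(ω) = \frac{14 \left(4 - \omega^{2}\right)}{\left(\omega^{2} + 4\right)^{2}}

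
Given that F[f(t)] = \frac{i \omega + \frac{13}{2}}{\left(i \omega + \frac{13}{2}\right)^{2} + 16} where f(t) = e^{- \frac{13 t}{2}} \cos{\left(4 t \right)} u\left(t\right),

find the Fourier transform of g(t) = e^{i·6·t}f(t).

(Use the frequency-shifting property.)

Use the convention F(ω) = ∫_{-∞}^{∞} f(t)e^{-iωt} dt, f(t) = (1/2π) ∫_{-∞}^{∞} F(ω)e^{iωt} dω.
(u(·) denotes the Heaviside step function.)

F[g](ω) = \frac{2 \left(2 i \left(\omega - 6\right) + 13\right)}{\left(2 i \left(\omega - 6\right) + 13\right)^{2} + 64}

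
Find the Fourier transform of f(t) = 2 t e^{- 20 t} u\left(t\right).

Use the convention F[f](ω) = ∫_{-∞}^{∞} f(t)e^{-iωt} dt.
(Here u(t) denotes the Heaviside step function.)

F(ω) = \frac{2}{\left(i \omega + 20\right)^{2}}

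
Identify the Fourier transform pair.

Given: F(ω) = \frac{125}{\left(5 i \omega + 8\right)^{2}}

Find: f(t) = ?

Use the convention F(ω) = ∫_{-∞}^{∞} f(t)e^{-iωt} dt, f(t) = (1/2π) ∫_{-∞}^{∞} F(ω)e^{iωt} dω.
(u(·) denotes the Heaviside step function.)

f(t) = 5 t e^{- \frac{8 t}{5}} u\left(t\right)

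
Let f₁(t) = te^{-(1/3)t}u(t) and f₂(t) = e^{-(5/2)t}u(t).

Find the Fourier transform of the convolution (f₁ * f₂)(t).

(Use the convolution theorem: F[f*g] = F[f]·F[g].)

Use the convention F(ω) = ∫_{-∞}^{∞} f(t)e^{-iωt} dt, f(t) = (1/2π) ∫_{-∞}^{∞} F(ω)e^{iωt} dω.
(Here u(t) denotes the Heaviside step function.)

F[f₁*f₂](ω) = \frac{18}{\left(2 i \omega + 5\right) \left(3 i \omega + 1\right)^{2}}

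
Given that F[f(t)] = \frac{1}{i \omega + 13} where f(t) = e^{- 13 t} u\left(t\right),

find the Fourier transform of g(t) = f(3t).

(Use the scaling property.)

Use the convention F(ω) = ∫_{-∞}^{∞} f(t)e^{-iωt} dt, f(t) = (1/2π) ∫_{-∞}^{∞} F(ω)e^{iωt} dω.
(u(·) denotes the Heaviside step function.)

F[g](ω) = \frac{1}{i \omega + 39}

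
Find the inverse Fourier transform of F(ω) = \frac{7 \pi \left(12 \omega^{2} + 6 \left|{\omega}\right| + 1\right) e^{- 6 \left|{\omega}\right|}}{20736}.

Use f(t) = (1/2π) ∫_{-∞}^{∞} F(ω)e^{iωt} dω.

f(t) = \frac{7}{\left(t^{2} + 36\right)^{3}}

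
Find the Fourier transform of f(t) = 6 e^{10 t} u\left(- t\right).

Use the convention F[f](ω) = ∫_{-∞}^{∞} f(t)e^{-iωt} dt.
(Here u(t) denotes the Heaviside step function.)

F(ω) = - \frac{6}{i \omega - 10}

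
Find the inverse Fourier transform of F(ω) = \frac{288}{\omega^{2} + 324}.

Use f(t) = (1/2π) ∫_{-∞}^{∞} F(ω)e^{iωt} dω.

f(t) = 8 e^{- 18 \left|{t}\right|}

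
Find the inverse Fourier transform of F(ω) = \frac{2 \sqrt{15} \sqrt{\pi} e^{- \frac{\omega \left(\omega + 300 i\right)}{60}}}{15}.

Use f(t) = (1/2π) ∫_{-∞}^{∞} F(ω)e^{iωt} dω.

f(t) = 2 e^{- 15 \left(t - 5\right)^{2}}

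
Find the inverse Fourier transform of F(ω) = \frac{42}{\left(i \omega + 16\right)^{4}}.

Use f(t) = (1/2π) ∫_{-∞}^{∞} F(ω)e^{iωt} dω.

f(t) = 7 t^{3} e^{- 16 t} u\left(t\right)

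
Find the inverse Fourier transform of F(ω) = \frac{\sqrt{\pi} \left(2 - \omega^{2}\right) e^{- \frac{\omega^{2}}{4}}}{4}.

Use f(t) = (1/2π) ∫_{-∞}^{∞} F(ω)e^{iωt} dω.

f(t) = t^{2} e^{- t^{2}}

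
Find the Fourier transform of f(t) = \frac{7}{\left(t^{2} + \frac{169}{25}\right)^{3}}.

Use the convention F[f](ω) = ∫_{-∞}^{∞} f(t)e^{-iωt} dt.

F(ω) = \frac{875 \pi \left(169 \omega^{2} + 195 \left|{\omega}\right| + 75\right) e^{- \frac{13 \left|{\omega}\right|}{5}}}{2970344}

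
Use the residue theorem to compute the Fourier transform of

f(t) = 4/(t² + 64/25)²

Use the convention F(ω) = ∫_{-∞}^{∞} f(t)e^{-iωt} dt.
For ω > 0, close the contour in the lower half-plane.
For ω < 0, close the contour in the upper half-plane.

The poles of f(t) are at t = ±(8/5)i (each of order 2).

Let g(z) = f(z)e^{-iωz}; for large |z| the factor e^{-iωz} decays in the lower half-plane when ω > 0 and in the upper half-plane when ω < 0.

Case ω > 0 (lower half-plane, clockwise contour ⇒ F(ω) = -2πi·ΣRes):
  Res_{z = - \frac{8 i}{5}} g(z) = \frac{25 i \left(8 \omega + 5\right) e^{- \frac{8 \omega}{5}}}{512} (pole of order 2)
  F(ω) = -2πi·ΣRes = \frac{25 \pi \left(8 \omega + 5\right) e^{- \frac{8 \omega}{5}}}{256}

Case ω < 0 (upper half-plane, counterclockwise contour ⇒ F(ω) = +2πi·ΣRes):
  Res_{z = \frac{8 i}{5}} g(z) = \frac{25 i \left(8 \omega - 5\right) e^{\frac{8 \omega}{5}}}{512} (pole of order 2)
  F(ω) = 2πi·ΣRes = \frac{25 \pi \left(5 - 8 \omega\right) e^{\frac{8 \omega}{5}}}{256}

Both cases combine into a single formula in |ω|:

F(ω) = \frac{25 \pi \left(8 \left|{\omega}\right| + 5\right) e^{- \frac{8 \left|{\omega}\right|}{5}}}{256}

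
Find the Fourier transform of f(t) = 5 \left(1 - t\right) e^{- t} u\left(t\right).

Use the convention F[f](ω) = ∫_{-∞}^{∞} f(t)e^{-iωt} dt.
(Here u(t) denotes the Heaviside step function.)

F(ω) = \frac{5 i \omega}{- \omega^{2} + 2 i \omega + 1}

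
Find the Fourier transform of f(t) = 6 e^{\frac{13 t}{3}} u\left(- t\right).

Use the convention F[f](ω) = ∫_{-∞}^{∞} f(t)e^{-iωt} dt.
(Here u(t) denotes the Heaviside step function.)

F(ω) = - \frac{18}{3 i \omega - 13}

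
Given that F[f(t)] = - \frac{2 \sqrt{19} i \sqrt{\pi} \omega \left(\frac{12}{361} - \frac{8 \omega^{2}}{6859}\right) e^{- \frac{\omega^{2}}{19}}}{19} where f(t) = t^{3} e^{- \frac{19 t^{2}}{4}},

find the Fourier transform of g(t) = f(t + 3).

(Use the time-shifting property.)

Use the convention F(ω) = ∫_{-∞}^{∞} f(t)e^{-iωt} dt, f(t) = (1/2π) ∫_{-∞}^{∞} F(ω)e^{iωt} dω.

F[g](ω) = \frac{8 \sqrt{19} i \sqrt{\pi} \omega \left(2 \omega^{2} - 57\right) e^{\frac{\omega \left(- \omega + 57 i\right)}{19}}}{130321}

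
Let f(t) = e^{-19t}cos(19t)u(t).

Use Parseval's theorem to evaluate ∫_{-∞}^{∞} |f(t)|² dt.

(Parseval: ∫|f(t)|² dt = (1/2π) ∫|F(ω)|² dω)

∫|f(t)|² dt = \frac{3}{152}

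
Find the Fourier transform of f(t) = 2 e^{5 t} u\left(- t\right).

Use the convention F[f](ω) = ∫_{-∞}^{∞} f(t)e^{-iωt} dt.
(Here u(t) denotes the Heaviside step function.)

F(ω) = - \frac{2}{i \omega - 5}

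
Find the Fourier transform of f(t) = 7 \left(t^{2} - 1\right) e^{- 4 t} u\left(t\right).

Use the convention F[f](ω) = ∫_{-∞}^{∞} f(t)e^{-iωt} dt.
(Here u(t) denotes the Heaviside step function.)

F(ω) = \frac{7 \left(2 i \omega - \left(i \omega + 4\right)^{3} + 8\right)}{\left(i \omega + 4\right)^{4}}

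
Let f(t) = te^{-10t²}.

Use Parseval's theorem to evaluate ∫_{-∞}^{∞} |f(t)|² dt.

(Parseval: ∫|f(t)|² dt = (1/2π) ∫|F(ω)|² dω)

∫|f(t)|² dt = \frac{\sqrt{5} \sqrt{\pi}}{400}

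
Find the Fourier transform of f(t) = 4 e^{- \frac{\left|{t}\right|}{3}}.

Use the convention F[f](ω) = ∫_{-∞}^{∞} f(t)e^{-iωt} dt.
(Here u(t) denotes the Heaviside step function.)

F(ω) = \frac{24}{9 \omega^{2} + 1}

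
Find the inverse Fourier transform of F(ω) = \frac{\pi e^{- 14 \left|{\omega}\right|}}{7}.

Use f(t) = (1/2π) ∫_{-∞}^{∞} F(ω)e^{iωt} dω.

f(t) = \frac{2}{t^{2} + 196}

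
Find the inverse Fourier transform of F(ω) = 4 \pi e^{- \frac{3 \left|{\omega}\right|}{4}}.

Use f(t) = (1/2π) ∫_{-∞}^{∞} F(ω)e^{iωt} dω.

f(t) = \frac{3}{t^{2} + \frac{9}{16}}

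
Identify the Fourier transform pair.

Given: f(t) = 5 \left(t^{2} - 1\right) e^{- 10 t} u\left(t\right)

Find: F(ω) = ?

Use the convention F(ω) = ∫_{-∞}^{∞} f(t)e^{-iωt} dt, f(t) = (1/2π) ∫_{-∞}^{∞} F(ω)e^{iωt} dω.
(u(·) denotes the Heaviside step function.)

F(ω) = \frac{5 \left(2 i \omega - \left(i \omega + 10\right)^{3} + 20\right)}{\left(i \omega + 10\right)^{4}}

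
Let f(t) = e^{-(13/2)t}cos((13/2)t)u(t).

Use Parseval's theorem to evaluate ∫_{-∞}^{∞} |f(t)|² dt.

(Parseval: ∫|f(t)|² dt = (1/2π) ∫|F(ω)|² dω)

∫|f(t)|² dt = \frac{3}{52}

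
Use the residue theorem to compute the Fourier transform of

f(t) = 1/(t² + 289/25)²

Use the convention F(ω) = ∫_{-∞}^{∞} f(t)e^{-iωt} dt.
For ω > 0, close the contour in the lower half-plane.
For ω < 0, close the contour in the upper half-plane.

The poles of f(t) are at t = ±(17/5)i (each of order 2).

Let g(z) = f(z)e^{-iωz}; for large |z| the factor e^{-iωz} decays in the lower half-plane when ω > 0 and in the upper half-plane when ω < 0.

Case ω > 0 (lower half-plane, clockwise contour ⇒ F(ω) = -2πi·ΣRes):
  Res_{z = - \frac{17 i}{5}} g(z) = \frac{25 i \left(17 \omega + 5\right) e^{- \frac{17 \omega}{5}}}{19652} (pole of order 2)
  F(ω) = -2πi·ΣRes = \frac{25 \pi \left(17 \omega + 5\right) e^{- \frac{17 \omega}{5}}}{9826}

Case ω < 0 (upper half-plane, counterclockwise contour ⇒ F(ω) = +2πi·ΣRes):
  Res_{z = \frac{17 i}{5}} g(z) = \frac{25 i \left(17 \omega - 5\right) e^{\frac{17 \omega}{5}}}{19652} (pole of order 2)
  F(ω) = 2πi·ΣRes = \frac{25 \pi \left(5 - 17 \omega\right) e^{\frac{17 \omega}{5}}}{9826}

Both cases combine into a single formula in |ω|:

F(ω) = \frac{25 \pi \left(17 \left|{\omega}\right| + 5\right) e^{- \frac{17 \left|{\omega}\right|}{5}}}{9826}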